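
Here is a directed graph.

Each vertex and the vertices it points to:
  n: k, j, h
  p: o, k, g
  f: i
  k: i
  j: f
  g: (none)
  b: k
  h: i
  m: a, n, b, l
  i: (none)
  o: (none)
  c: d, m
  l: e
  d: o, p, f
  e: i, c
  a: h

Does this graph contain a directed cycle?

DFS with white/gray/black marking, starting from j:
j gray
  f gray
    i gray
    i black
  f black
j black
n gray
  k gray
    k→i: i black — skip
  k black
  n→j: j black — skip
  h gray
    h→i: i black — skip
  h black
n black
p gray
  o gray
  o black
  p→k: k black — skip
  g gray
  g black
p black
b gray
  b→k: k black — skip
b black
m gray
  a gray
    a→h: h black — skip
  a black
  m→n: n black — skip
  m→b: b black — skip
  l gray
    e gray
      e→i: i black — skip
      c gray
        d gray
          d→o: o black — skip
          d→p: p black — skip
          d→f: f black — skip
        d black
        c→m: m is gray → back edge
Back edge found, so a cycle exists: m → l → e → c → m.

Yes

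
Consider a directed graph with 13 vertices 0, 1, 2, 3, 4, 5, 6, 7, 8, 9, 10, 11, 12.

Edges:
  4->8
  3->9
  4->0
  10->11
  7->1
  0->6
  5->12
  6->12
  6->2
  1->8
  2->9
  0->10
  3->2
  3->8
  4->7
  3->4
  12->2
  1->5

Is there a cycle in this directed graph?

No

DFS with white/gray/black marking, starting from 0:
0 gray
  10 gray
    11 gray
    11 black
  10 black
  6 gray
    2 gray
      9 gray
      9 black
    2 black
    12 gray
      12→2: 2 black — skip
    12 black
  6 black
0 black
1 gray
  5 gray
    5→12: 12 black — skip
  5 black
  8 gray
  8 black
1 black
3 gray
  3→8: 8 black — skip
  4 gray
    4→0: 0 black — skip
    7 gray
      7→1: 1 black — skip
    7 black
    4→8: 8 black — skip
  4 black
  3→2: 2 black — skip
  3→9: 9 black — skip
3 black
Every edge goes to a white or black vertex — no back edge, so the graph is acyclic.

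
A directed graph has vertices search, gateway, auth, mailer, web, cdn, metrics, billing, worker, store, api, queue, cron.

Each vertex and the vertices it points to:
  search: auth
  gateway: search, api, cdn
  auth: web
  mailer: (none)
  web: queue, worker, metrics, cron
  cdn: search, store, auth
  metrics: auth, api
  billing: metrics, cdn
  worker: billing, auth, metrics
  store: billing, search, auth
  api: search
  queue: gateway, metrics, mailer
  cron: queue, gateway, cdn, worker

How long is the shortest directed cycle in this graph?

For each vertex v, BFS finds the shortest path from v back to v.
The shortest such closed walk is web → worker → auth → web, length 3.

3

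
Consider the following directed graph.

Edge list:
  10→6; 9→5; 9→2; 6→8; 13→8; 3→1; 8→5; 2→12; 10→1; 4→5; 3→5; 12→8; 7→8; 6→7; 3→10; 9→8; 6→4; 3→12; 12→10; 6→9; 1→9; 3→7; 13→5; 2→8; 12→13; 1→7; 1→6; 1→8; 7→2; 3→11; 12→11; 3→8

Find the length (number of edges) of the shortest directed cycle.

5

For each vertex v, BFS finds the shortest path from v back to v.
The shortest such closed walk is 12 → 10 → 6 → 9 → 2 → 12, length 5.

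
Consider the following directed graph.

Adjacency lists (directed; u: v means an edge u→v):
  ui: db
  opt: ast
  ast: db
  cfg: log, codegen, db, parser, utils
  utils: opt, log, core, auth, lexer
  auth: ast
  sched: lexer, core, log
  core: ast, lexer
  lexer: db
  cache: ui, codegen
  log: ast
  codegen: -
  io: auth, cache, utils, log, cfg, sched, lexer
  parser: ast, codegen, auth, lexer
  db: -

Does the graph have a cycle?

DFS with white/gray/black marking, starting from io:
io gray
  auth gray
    ast gray
      db gray
      db black
    ast black
  auth black
  cache gray
    ui gray
      ui→db: db black — skip
    ui black
    codegen gray
    codegen black
  cache black
  utils gray
    opt gray
      opt→ast: ast black — skip
    opt black
    log gray
      log→ast: ast black — skip
    log black
    core gray
      core→ast: ast black — skip
      lexer gray
        lexer→db: db black — skip
      lexer black
    core black
    utils→auth: auth black — skip
    utils→lexer: lexer black — skip
  utils black
  io→log: log black — skip
  cfg gray
    cfg→log: log black — skip
    cfg→codegen: codegen black — skip
    cfg→db: db black — skip
    parser gray
      parser→ast: ast black — skip
      parser→codegen: codegen black — skip
      parser→auth: auth black — skip
      parser→lexer: lexer black — skip
    parser black
    cfg→utils: utils black — skip
  cfg black
  sched gray
    sched→lexer: lexer black — skip
    sched→core: core black — skip
    sched→log: log black — skip
  sched black
  io→lexer: lexer black — skip
io black
Every edge goes to a white or black vertex — no back edge, so the graph is acyclic.

No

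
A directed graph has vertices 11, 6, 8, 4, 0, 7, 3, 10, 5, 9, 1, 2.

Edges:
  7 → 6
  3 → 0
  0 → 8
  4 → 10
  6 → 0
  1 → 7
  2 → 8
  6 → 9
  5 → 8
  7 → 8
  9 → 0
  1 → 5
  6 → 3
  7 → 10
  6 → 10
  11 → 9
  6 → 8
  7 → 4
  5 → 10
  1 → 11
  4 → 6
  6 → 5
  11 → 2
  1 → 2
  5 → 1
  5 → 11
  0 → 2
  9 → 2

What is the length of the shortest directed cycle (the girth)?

2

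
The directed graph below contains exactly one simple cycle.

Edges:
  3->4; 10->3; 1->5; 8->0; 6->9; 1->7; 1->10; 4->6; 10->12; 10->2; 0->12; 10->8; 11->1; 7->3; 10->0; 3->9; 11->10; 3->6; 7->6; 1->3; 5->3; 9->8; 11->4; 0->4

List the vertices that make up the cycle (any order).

0, 4, 6, 8, 9

DFS with gray/black marking from 8:
8 gray
  0 gray
    4 gray
      6 gray
        9 gray
          9→8: 8 is gray → back edge
Back edge closes the cycle 8 → 0 → 4 → 6 → 9 → 8; its vertices are {0, 4, 6, 8, 9}.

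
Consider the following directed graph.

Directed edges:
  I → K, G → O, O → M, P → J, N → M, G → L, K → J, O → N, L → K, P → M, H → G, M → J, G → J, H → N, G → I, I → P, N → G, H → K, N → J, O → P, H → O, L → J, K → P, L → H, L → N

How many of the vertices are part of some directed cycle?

5

A vertex is on a directed cycle iff it belongs to a strongly connected component of size ≥ 2 (or has a self-loop).
The vertices on cycles are {G, H, L, N, O} — 5 in total.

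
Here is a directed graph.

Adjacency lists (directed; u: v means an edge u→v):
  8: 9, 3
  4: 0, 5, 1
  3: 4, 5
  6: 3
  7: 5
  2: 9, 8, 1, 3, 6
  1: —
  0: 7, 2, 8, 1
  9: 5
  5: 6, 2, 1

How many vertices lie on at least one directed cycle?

A vertex is on a directed cycle iff it belongs to a strongly connected component of size ≥ 2 (or has a self-loop).
The vertices on cycles are {0, 2, 3, 4, 5, 6, 7, 8, 9} — 9 in total.

9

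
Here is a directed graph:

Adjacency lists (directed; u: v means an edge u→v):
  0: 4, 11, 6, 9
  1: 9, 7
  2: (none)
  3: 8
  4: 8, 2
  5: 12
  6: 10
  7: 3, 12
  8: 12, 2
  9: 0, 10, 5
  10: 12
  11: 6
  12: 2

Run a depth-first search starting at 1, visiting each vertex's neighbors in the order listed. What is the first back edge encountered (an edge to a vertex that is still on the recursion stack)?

DFS from 1 (visiting each vertex's neighbors in the order listed); mark gray on enter, black on exit:
1 gray
  9 gray
    0 gray
      4 gray
        8 gray
          12 gray
            2 gray
            2 black
          12 black
          8→2: 2 black — skip
        8 black
        4→2: 2 black — skip
      4 black
      11 gray
        6 gray
          10 gray
            10→12: 12 black — skip
          10 black
        6 black
      11 black
      0→6: 6 black — skip
      0→9: 9 is gray → back edge
First back edge: 0 → 9.

0→9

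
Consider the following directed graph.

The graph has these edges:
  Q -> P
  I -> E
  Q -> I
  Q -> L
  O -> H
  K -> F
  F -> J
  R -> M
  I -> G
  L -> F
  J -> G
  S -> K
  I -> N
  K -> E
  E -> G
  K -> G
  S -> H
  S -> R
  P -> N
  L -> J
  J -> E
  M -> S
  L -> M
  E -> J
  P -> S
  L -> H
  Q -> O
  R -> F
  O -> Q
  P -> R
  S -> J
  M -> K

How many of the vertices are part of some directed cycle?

7

A vertex is on a directed cycle iff it belongs to a strongly connected component of size ≥ 2 (or has a self-loop).
The vertices on cycles are {E, J, M, O, Q, R, S} — 7 in total.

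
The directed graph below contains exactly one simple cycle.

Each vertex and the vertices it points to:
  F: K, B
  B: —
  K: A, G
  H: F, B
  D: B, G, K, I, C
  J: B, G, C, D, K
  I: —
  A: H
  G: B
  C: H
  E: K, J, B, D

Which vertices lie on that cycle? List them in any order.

A, F, H, K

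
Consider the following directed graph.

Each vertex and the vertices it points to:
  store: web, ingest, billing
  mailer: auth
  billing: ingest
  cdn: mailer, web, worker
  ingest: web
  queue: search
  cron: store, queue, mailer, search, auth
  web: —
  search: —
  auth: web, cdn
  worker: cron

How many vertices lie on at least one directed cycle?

5

A vertex is on a directed cycle iff it belongs to a strongly connected component of size ≥ 2 (or has a self-loop).
The vertices on cycles are {cdn, auth, cron, mailer, worker} — 5 in total.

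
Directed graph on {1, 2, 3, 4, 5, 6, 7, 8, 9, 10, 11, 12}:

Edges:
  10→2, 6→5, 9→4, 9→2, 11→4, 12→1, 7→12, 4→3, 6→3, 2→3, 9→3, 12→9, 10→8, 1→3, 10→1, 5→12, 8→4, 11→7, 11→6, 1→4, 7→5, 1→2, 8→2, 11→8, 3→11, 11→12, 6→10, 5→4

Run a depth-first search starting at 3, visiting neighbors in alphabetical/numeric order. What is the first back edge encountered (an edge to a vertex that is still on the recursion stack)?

4->3

DFS from 3 (visiting neighbors in alphabetical/numeric order); mark gray on enter, black on exit:
3 gray
  11 gray
    4 gray
      4→3: 3 is gray → back edge
First back edge: 4 → 3.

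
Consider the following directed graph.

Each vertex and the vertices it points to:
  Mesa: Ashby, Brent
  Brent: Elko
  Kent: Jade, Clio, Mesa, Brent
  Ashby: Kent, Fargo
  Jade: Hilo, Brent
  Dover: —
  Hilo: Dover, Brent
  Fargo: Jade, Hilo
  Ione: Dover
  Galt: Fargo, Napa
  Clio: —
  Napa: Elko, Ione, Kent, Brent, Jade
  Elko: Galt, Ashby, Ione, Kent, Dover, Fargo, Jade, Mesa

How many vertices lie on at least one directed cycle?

A vertex is on a directed cycle iff it belongs to a strongly connected component of size ≥ 2 (or has a self-loop).
The vertices on cycles are {Elko, Galt, Hilo, Jade, Kent, Mesa, Napa, Ashby, Brent, Fargo} — 10 in total.

10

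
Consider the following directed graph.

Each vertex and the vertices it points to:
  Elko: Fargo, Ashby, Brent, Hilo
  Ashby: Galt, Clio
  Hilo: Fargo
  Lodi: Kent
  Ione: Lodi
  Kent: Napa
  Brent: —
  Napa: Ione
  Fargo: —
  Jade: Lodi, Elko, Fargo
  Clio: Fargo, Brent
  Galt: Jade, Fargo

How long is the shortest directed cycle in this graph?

4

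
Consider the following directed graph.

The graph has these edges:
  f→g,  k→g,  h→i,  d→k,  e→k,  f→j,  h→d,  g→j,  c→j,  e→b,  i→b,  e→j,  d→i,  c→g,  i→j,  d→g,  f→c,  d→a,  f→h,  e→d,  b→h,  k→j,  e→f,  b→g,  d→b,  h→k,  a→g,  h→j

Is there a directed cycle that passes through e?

No

e lies on a cycle iff there is a path from e back to itself.
Exploring from e, it never reaches itself; equivalently, its strongly connected component is a singleton.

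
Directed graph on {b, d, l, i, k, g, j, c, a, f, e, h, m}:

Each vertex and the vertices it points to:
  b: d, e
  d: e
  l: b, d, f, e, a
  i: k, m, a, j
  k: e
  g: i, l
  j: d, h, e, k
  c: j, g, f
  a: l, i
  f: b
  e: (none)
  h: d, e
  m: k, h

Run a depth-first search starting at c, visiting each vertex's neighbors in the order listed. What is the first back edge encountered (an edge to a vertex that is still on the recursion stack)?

DFS from c (visiting each vertex's neighbors in the order listed); mark gray on enter, black on exit:
c gray
  j gray
    d gray
      e gray
      e black
    d black
    h gray
      h→d: d black — skip
      h→e: e black — skip
    h black
    j→e: e black — skip
    k gray
      k→e: e black — skip
    k black
  j black
  g gray
    i gray
      i→k: k black — skip
      m gray
        m→k: k black — skip
        m→h: h black — skip
      m black
      a gray
        l gray
          b gray
            b→d: d black — skip
            b→e: e black — skip
          b black
          l→d: d black — skip
          f gray
            f→b: b black — skip
          f black
          l→e: e black — skip
          l→a: a is gray → back edge
First back edge: l → a.

l->a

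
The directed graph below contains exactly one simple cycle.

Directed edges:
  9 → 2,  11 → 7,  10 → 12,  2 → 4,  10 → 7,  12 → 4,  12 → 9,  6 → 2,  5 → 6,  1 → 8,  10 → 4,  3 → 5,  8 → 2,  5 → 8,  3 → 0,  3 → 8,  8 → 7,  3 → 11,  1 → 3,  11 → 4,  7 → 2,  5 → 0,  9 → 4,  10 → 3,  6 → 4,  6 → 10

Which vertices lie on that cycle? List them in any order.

3, 5, 6, 10

DFS with gray/black marking from 3:
3 gray
  8 gray
    7 gray
      2 gray
        4 gray
        4 black
      2 black
    7 black
    8→2: 2 black — skip
  8 black
  0 gray
  0 black
  5 gray
    5→8: 8 black — skip
    5→0: 0 black — skip
    6 gray
      6→2: 2 black — skip
      6→4: 4 black — skip
      10 gray
        10→4: 4 black — skip
        10→7: 7 black — skip
        12 gray
          12→4: 4 black — skip
          9 gray
            9→2: 2 black — skip
            9→4: 4 black — skip
          9 black
        12 black
        10→3: 3 is gray → back edge
Back edge closes the cycle 3 → 5 → 6 → 10 → 3; its vertices are {3, 5, 6, 10}.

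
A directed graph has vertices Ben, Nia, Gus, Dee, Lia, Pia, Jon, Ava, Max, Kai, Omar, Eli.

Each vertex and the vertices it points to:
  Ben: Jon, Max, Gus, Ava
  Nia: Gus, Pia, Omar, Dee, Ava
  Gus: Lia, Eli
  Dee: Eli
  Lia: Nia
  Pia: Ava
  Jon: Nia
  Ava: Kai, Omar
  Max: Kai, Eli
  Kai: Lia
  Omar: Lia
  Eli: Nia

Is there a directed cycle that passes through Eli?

Yes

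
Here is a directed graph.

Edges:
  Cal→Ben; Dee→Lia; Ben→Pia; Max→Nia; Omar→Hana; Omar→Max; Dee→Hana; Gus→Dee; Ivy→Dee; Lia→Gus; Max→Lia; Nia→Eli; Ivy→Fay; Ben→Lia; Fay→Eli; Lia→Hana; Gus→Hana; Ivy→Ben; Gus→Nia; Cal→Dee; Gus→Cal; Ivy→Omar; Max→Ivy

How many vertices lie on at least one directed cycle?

8

A vertex is on a directed cycle iff it belongs to a strongly connected component of size ≥ 2 (or has a self-loop).
The vertices on cycles are {Ben, Cal, Dee, Gus, Ivy, Lia, Max, Omar} — 8 in total.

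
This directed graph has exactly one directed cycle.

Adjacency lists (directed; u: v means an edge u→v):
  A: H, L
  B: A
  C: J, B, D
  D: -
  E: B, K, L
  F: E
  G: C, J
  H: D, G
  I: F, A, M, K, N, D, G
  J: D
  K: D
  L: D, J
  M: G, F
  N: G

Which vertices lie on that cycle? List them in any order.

A, B, C, G, H

DFS with gray/black marking from A:
A gray
  H gray
    D gray
    D black
    G gray
      C gray
        J gray
          J→D: D black — skip
        J black
        B gray
          B→A: A is gray → back edge
Back edge closes the cycle A → H → G → C → B → A; its vertices are {A, B, C, G, H}.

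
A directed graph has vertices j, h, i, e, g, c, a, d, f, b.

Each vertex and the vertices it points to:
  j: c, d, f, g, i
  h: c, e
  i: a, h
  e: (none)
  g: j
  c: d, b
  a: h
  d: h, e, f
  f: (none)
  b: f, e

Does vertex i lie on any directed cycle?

No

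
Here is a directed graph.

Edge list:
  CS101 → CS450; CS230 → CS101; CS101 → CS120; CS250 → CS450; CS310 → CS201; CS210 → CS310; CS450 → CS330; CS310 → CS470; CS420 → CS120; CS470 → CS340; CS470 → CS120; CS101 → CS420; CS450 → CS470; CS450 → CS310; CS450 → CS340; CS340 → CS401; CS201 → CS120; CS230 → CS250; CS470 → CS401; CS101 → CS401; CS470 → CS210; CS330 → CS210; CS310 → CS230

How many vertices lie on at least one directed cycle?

A vertex is on a directed cycle iff it belongs to a strongly connected component of size ≥ 2 (or has a self-loop).
The vertices on cycles are {CS101, CS210, CS230, CS250, CS310, CS330, CS450, CS470} — 8 in total.

8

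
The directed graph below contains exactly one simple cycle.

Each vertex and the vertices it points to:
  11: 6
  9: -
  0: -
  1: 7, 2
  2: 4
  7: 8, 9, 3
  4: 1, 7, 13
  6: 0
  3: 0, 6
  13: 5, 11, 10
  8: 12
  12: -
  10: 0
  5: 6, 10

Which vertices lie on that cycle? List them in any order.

DFS with gray/black marking from 4:
4 gray
  1 gray
    7 gray
      8 gray
        12 gray
        12 black
      8 black
      9 gray
      9 black
      3 gray
        0 gray
        0 black
        6 gray
          6→0: 0 black — skip
        6 black
      3 black
    7 black
    2 gray
      2→4: 4 is gray → back edge
Back edge closes the cycle 4 → 1 → 2 → 4; its vertices are {1, 2, 4}.

1, 2, 4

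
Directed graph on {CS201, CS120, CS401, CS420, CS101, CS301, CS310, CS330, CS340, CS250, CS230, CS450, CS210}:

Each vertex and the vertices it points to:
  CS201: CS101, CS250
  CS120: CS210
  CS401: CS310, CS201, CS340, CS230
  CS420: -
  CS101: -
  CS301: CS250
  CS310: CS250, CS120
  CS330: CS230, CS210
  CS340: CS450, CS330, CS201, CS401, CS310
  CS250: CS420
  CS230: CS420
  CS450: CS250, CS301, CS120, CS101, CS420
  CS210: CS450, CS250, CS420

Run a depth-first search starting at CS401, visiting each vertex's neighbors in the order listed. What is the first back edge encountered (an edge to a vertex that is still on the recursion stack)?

CS450→CS120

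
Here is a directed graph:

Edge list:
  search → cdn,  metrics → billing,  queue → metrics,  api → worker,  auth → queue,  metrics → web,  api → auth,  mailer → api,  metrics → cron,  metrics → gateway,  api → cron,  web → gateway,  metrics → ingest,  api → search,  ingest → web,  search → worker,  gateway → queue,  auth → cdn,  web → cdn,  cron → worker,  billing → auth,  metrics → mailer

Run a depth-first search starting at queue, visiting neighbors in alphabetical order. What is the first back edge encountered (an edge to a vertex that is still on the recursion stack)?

auth->queue

DFS from queue (visiting neighbors in alphabetical order); mark gray on enter, black on exit:
queue gray
  metrics gray
    billing gray
      auth gray
        cdn gray
        cdn black
        auth→queue: queue is gray → back edge
First back edge: auth → queue.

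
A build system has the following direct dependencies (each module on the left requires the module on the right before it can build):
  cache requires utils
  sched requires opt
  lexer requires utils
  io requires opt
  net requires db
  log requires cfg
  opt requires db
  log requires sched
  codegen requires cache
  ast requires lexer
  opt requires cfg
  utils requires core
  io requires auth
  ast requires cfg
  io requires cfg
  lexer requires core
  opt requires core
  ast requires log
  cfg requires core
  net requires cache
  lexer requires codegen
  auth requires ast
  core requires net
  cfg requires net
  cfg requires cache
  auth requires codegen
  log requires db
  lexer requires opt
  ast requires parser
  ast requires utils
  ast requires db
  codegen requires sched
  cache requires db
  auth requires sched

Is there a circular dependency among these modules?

Yes

DFS with white/gray/black marking, starting from ast:
ast gray
  db gray
  db black
  log gray
    sched gray
      opt gray
        cfg gray
          cache gray
            cache→db: db black — skip
            utils gray
              core gray
                net gray
                  net→db: db black — skip
                  net→cache: cache is gray → back edge
Back edge found, so a cycle exists: cache → utils → core → net → cache.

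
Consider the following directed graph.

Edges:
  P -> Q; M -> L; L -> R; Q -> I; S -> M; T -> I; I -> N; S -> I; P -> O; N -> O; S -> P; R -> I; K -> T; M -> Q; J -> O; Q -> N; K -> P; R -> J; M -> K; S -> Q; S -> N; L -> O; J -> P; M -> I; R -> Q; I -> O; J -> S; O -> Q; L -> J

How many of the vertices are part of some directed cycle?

9

A vertex is on a directed cycle iff it belongs to a strongly connected component of size ≥ 2 (or has a self-loop).
The vertices on cycles are {I, J, L, M, N, O, Q, R, S} — 9 in total.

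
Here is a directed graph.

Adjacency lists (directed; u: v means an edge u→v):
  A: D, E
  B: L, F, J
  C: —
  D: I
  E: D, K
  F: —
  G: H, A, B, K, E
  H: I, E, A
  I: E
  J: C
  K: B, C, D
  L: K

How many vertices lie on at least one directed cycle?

6

A vertex is on a directed cycle iff it belongs to a strongly connected component of size ≥ 2 (or has a self-loop).
The vertices on cycles are {B, D, E, I, K, L} — 6 in total.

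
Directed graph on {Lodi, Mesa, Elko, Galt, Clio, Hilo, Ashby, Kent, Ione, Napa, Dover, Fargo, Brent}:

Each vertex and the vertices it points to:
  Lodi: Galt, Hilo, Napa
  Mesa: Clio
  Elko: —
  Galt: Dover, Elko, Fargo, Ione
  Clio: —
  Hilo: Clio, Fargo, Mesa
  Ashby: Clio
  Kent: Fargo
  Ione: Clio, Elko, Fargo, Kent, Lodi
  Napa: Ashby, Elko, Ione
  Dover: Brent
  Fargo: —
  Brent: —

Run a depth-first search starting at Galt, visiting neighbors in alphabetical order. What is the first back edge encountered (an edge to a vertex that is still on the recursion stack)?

DFS from Galt (visiting neighbors in alphabetical order); mark gray on enter, black on exit:
Galt gray
  Dover gray
    Brent gray
    Brent black
  Dover black
  Elko gray
  Elko black
  Fargo gray
  Fargo black
  Ione gray
    Clio gray
    Clio black
    Ione→Elko: Elko black — skip
    Ione→Fargo: Fargo black — skip
    Kent gray
      Kent→Fargo: Fargo black — skip
    Kent black
    Lodi gray
      Lodi→Galt: Galt is gray → back edge
First back edge: Lodi → Galt.

Lodi->Galt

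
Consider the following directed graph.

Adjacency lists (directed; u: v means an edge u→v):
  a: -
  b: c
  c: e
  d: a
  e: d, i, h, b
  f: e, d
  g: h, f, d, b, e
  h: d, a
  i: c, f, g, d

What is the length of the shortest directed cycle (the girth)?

3

For each vertex v, BFS finds the shortest path from v back to v.
The shortest such closed walk is i → g → e → i, length 3.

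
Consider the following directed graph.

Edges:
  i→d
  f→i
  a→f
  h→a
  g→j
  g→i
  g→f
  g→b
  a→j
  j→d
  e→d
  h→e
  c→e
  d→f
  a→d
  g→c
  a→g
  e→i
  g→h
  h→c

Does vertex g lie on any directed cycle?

Yes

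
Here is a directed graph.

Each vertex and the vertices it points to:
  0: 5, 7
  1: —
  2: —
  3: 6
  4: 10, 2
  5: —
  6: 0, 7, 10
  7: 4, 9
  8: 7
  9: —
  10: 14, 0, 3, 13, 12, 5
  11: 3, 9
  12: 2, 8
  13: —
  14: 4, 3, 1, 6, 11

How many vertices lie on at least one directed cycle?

10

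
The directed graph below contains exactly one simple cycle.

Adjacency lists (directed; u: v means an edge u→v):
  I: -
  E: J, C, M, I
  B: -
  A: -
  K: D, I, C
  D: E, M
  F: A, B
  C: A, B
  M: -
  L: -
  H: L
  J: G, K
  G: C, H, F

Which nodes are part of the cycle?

DFS with gray/black marking from E:
E gray
  J gray
    G gray
      C gray
        A gray
        A black
        B gray
        B black
      C black
      H gray
        L gray
        L black
      H black
      F gray
        F→A: A black — skip
        F→B: B black — skip
      F black
    G black
    K gray
      D gray
        D→E: E is gray → back edge
Back edge closes the cycle E → J → K → D → E; its vertices are {D, E, J, K}.

D, E, J, K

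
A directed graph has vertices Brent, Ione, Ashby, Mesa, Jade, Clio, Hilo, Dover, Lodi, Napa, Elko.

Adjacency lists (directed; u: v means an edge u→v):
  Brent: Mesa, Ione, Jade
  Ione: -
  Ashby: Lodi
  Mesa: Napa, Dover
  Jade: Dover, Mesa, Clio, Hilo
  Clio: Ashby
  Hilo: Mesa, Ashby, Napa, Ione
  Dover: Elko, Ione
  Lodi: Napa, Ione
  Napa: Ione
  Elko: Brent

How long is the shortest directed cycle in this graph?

4

For each vertex v, BFS finds the shortest path from v back to v.
The shortest such closed walk is Jade → Dover → Elko → Brent → Jade, length 4.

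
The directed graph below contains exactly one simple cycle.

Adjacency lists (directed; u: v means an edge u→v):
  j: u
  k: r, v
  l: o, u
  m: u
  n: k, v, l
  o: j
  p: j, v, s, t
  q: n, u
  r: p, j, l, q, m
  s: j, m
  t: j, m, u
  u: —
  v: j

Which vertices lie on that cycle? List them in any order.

DFS with gray/black marking from k:
k gray
  r gray
    p gray
      j gray
        u gray
        u black
      j black
      v gray
        v→j: j black — skip
      v black
      s gray
        s→j: j black — skip
        m gray
          m→u: u black — skip
        m black
      s black
      t gray
        t→j: j black — skip
        t→m: m black — skip
        t→u: u black — skip
      t black
    p black
    r→j: j black — skip
    l gray
      o gray
        o→j: j black — skip
      o black
      l→u: u black — skip
    l black
    q gray
      n gray
        n→k: k is gray → back edge
Back edge closes the cycle k → r → q → n → k; its vertices are {k, n, q, r}.

k, n, q, r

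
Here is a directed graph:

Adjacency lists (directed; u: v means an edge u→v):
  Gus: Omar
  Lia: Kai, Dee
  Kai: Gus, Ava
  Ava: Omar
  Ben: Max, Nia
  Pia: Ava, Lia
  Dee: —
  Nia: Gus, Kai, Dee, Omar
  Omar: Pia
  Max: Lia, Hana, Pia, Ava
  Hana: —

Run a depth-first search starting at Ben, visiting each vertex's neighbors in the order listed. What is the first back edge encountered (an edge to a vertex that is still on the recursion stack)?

DFS from Ben (visiting each vertex's neighbors in the order listed); mark gray on enter, black on exit:
Ben gray
  Max gray
    Lia gray
      Kai gray
        Gus gray
          Omar gray
            Pia gray
              Ava gray
                Ava→Omar: Omar is gray → back edge
First back edge: Ava → Omar.

Ava->Omar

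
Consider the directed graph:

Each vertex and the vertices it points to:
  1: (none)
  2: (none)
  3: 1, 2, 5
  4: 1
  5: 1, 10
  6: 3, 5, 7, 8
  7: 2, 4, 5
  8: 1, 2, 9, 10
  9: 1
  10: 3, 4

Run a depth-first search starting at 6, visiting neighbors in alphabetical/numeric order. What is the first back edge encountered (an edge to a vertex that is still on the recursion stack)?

10->3

DFS from 6 (visiting neighbors in alphabetical/numeric order); mark gray on enter, black on exit:
6 gray
  3 gray
    1 gray
    1 black
    2 gray
    2 black
    5 gray
      5→1: 1 black — skip
      10 gray
        10→3: 3 is gray → back edge
First back edge: 10 → 3.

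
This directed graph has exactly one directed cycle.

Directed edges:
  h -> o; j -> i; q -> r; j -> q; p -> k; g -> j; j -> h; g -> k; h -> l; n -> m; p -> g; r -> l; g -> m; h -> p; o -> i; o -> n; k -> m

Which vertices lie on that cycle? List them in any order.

DFS with gray/black marking from j:
j gray
  q gray
    r gray
      l gray
      l black
    r black
  q black
  h gray
    p gray
      k gray
        m gray
        m black
      k black
      g gray
        g→m: m black — skip
        g→j: j is gray → back edge
Back edge closes the cycle j → h → p → g → j; its vertices are {g, h, j, p}.

g, h, j, p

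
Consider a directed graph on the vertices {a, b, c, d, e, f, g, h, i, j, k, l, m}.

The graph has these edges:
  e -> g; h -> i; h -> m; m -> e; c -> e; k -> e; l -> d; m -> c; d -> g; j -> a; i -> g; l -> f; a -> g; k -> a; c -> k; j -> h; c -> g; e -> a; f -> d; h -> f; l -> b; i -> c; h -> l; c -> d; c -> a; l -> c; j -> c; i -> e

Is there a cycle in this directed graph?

No

DFS with white/gray/black marking, starting from d:
d gray
  g gray
  g black
d black
a gray
  a→g: g black — skip
a black
b gray
b black
c gray
  c→a: a black — skip
  c→g: g black — skip
  e gray
    e→g: g black — skip
    e→a: a black — skip
  e black
  c→d: d black — skip
  k gray
    k→a: a black — skip
    k→e: e black — skip
  k black
c black
f gray
  f→d: d black — skip
f black
h gray
  i gray
    i→c: c black — skip
    i→e: e black — skip
    i→g: g black — skip
  i black
  m gray
    m→e: e black — skip
    m→c: c black — skip
  m black
  h→f: f black — skip
  l gray
    l→c: c black — skip
    l→b: b black — skip
    l→f: f black — skip
    l→d: d black — skip
  l black
h black
j gray
  j→c: c black — skip
  j→a: a black — skip
  j→h: h black — skip
j black
Every edge goes to a white or black vertex — no back edge, so the graph is acyclic.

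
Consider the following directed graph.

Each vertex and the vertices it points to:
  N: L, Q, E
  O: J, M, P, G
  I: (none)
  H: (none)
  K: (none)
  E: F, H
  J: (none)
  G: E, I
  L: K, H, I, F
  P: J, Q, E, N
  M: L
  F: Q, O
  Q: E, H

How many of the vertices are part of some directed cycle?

A vertex is on a directed cycle iff it belongs to a strongly connected component of size ≥ 2 (or has a self-loop).
The vertices on cycles are {E, F, G, L, M, N, O, P, Q} — 9 in total.

9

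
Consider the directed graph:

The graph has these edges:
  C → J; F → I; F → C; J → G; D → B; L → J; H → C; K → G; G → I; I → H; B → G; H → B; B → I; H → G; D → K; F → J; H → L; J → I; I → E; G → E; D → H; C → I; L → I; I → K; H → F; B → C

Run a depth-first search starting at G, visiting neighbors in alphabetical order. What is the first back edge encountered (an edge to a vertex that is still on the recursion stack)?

DFS from G (visiting neighbors in alphabetical order); mark gray on enter, black on exit:
G gray
  E gray
  E black
  I gray
    I→E: E black — skip
    H gray
      B gray
        C gray
          C→I: I is gray → back edge
First back edge: C → I.

C→I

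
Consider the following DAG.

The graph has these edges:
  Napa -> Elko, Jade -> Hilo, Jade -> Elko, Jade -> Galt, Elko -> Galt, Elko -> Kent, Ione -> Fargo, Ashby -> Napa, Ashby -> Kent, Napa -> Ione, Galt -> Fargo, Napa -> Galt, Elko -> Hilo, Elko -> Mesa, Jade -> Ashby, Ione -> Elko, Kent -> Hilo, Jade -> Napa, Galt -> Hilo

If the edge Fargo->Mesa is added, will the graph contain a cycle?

No

Adding Fargo→Mesa creates a cycle iff Mesa can already reach Fargo.
Explore from Mesa: no path reaches Fargo. The graph stays acyclic.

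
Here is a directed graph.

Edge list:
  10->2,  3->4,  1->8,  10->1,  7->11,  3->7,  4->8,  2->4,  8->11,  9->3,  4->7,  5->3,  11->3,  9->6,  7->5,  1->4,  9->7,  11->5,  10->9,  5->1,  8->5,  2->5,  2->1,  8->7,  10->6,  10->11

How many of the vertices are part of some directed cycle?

7

A vertex is on a directed cycle iff it belongs to a strongly connected component of size ≥ 2 (or has a self-loop).
The vertices on cycles are {1, 3, 4, 5, 7, 8, 11} — 7 in total.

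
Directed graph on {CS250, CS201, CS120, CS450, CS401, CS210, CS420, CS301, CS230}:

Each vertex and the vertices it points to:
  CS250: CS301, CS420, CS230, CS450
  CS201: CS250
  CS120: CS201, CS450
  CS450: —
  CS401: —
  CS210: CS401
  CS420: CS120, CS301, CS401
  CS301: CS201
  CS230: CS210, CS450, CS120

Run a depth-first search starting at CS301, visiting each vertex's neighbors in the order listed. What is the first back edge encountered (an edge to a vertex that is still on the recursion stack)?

CS250→CS301

DFS from CS301 (visiting each vertex's neighbors in the order listed); mark gray on enter, black on exit:
CS301 gray
  CS201 gray
    CS250 gray
      CS250→CS301: CS301 is gray → back edge
First back edge: CS250 → CS301.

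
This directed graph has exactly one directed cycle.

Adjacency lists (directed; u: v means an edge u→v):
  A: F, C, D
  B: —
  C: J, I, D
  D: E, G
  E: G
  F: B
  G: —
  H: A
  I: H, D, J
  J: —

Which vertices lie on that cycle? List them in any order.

A, C, H, I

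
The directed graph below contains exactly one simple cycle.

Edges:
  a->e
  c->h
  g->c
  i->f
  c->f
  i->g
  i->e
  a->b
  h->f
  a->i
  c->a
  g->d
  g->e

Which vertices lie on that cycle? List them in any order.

DFS with gray/black marking from c:
c gray
  f gray
  f black
  a gray
    b gray
    b black
    i gray
      g gray
        g→c: c is gray → back edge
Back edge closes the cycle c → a → i → g → c; its vertices are {a, c, g, i}.

a, c, g, i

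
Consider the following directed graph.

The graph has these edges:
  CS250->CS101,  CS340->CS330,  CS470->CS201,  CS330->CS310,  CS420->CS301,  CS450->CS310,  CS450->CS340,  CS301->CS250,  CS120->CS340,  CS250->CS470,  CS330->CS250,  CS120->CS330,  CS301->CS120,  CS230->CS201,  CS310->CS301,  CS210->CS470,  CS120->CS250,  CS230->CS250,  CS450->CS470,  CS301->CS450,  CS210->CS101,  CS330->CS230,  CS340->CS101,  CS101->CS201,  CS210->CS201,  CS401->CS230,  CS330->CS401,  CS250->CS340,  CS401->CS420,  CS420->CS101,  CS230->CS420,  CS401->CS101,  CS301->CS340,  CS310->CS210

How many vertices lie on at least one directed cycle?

A vertex is on a directed cycle iff it belongs to a strongly connected component of size ≥ 2 (or has a self-loop).
The vertices on cycles are {CS120, CS230, CS250, CS301, CS310, CS330, CS340, CS401, CS420, CS450} — 10 in total.

10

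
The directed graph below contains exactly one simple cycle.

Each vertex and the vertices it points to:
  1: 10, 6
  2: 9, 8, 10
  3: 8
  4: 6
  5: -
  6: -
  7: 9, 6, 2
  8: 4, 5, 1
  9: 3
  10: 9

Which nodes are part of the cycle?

1, 3, 8, 9, 10

DFS with gray/black marking from 8:
8 gray
  4 gray
    6 gray
    6 black
  4 black
  5 gray
  5 black
  1 gray
    10 gray
      9 gray
        3 gray
          3→8: 8 is gray → back edge
Back edge closes the cycle 8 → 1 → 10 → 9 → 3 → 8; its vertices are {1, 3, 8, 9, 10}.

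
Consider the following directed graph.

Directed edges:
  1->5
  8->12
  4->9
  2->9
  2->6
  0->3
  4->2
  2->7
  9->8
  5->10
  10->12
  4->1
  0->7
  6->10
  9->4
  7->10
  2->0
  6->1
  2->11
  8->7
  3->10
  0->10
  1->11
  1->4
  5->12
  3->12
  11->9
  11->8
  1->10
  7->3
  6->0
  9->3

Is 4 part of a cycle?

Yes

4 is on a cycle iff 4 can reach itself via ≥1 edge.
4 → 9 → 4 — yes.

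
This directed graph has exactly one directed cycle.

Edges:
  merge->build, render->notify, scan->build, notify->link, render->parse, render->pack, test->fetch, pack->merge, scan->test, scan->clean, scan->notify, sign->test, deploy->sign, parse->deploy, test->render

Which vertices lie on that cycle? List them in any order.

sign, test, parse, deploy, render

DFS with gray/black marking from test:
test gray
  render gray
    notify gray
      link gray
      link black
    notify black
    parse gray
      deploy gray
        sign gray
          sign→test: test is gray → back edge
Back edge closes the cycle test → render → parse → deploy → sign → test; its vertices are {sign, test, parse, deploy, render}.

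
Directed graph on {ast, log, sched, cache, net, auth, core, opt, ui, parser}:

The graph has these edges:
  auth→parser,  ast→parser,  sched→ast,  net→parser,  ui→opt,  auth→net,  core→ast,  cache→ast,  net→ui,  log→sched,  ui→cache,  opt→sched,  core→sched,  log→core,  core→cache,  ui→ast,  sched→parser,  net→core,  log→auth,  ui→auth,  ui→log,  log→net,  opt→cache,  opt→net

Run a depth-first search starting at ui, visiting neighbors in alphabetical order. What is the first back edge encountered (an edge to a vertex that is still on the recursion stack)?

net->ui

DFS from ui (visiting neighbors in alphabetical order); mark gray on enter, black on exit:
ui gray
  ast gray
    parser gray
    parser black
  ast black
  auth gray
    net gray
      core gray
        core→ast: ast black — skip
        cache gray
          cache→ast: ast black — skip
        cache black
        sched gray
          sched→ast: ast black — skip
          sched→parser: parser black — skip
        sched black
      core black
      net→parser: parser black — skip
      net→ui: ui is gray → back edge
First back edge: net → ui.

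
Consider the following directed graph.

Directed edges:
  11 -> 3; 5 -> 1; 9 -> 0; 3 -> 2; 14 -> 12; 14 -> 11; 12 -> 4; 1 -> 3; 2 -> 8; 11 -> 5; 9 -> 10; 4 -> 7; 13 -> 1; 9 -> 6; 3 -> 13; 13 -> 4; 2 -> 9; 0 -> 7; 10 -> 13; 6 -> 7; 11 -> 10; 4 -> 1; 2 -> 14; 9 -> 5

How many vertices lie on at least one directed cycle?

A vertex is on a directed cycle iff it belongs to a strongly connected component of size ≥ 2 (or has a self-loop).
The vertices on cycles are {1, 2, 3, 4, 5, 9, 10, 11, 12, 13, 14} — 11 in total.

11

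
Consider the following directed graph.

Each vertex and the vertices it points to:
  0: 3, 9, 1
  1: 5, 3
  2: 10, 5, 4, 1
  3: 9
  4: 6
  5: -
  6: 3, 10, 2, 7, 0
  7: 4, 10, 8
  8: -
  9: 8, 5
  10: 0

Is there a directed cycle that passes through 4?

Yes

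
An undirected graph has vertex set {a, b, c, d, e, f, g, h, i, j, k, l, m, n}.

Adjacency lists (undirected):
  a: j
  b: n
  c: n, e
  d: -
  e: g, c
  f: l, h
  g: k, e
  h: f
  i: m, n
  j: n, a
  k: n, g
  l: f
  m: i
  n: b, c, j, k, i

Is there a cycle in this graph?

DFS, tracking each vertex's parent; an edge to a visited non-parent vertex closes a cycle.
Start from h:
visit h (parent –)
  visit f (parent h)
    visit l (parent f)
      l–f: parent, skip
    f–h: parent, skip
visit a (parent –)
  visit j (parent a)
    visit n (parent j)
      visit b (parent n)
        b–n: parent, skip
      visit c (parent n)
        c–n: parent, skip
        visit e (parent c)
          visit g (parent e)
            visit k (parent g)
              k–n: n visited and ≠ parent → cycle
Cycle: n – c – e – g – k – n.

Yes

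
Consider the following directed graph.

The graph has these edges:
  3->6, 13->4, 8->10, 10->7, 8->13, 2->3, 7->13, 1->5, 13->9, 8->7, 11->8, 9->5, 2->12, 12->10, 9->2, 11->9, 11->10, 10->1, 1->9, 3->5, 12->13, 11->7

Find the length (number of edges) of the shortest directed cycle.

For each vertex v, BFS finds the shortest path from v back to v.
The shortest such closed walk is 9 → 2 → 12 → 13 → 9, length 4.

4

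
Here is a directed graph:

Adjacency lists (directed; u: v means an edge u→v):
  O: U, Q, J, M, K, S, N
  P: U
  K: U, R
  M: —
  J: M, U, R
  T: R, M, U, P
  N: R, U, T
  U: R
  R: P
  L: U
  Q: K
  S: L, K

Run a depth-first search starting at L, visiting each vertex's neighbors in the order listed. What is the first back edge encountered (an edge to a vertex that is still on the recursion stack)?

P→U

DFS from L (visiting each vertex's neighbors in the order listed); mark gray on enter, black on exit:
L gray
  U gray
    R gray
      P gray
        P→U: U is gray → back edge
First back edge: P → U.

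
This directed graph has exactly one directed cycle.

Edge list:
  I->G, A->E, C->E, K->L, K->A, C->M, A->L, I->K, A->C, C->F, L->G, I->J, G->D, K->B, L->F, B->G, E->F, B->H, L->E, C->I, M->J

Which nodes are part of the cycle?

DFS with gray/black marking from K:
K gray
  A gray
    E gray
      F gray
      F black
    E black
    L gray
      G gray
        D gray
        D black
      G black
      L→F: F black — skip
      L→E: E black — skip
    L black
    C gray
      C→F: F black — skip
      C→E: E black — skip
      M gray
        J gray
        J black
      M black
      I gray
        I→J: J black — skip
        I→G: G black — skip
        I→K: K is gray → back edge
Back edge closes the cycle K → A → C → I → K; its vertices are {A, C, I, K}.

A, C, I, K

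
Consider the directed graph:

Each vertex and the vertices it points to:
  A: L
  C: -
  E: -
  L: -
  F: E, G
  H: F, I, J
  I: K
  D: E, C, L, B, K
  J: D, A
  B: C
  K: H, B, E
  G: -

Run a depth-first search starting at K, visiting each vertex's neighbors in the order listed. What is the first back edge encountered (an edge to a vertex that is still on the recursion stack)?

DFS from K (visiting each vertex's neighbors in the order listed); mark gray on enter, black on exit:
K gray
  H gray
    F gray
      E gray
      E black
      G gray
      G black
    F black
    I gray
      I→K: K is gray → back edge
First back edge: I → K.

I→K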